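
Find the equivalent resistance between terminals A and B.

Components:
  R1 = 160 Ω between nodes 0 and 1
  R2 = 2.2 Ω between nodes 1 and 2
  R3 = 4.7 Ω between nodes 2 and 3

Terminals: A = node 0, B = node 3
Reduce the network between node 0 (A) and node 3 (B) by series/parallel combination:
  Rs1 = R1 + R2 (series, joined only at node 1) = 160 + 2.2 = 162.2 Ω
  Rs2 = R3 + Rs1 (series, joined only at node 2) = 4.7 + 162.2 = 166.9 Ω
R_eq = 166.9 Ω

Final answer: 166.9 Ω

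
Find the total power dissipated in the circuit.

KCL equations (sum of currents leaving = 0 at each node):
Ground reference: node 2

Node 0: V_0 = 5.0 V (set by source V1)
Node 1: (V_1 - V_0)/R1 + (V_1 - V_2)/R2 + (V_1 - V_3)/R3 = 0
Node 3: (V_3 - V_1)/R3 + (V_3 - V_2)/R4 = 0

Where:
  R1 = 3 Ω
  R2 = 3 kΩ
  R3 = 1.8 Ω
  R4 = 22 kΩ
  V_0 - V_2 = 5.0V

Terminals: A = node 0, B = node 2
Nodal analysis, taking node 2 as the 0 V reference.
Source V1 fixes V_0 = 5 V.
KCL at each unknown node (sum of currents leaving = 0; resistances in Ω):
  Node 1: (V_1 - 5)/3 + (V_1 - 0)/3000 + (V_1 - V_3)/1.8 = 0
  Node 3: (V_3 - V_1)/1.8 + (V_3 - 0)/22000 = 0
Collecting terms (coefficients in siemens):
  0.8892·V_1 - 0.5556·V_3 = 1.667
  0.5556·V_3 - 0.5556·V_1 = 0
Determinant D = (0.8892)(0.5556) - (-0.5556)(-0.5556) = 0.1854
V_1 = [(1.667)(0.5556) - (-0.5556)(0)]/D = 4.994 V
V_3 = [(0.8892)(0) - (1.667)(-0.5556)]/D = 4.994 V
Power in each resistor, P = (ΔV)²/R:
  P_R1 = (5 - 4.994)²/3 = 0.00001074 W
  P_R2 = (4.994 - 0)²/3000 = 0.008314 W
  P_R3 = (4.994 - 4.994)²/1.8 = 0.00000009275 W
  P_R4 = (0 - 4.994)²/22000 = 0.001134 W
P_total = P_R1 + P_R2 + P_R3 + P_R4 = 0.009459 W

Final answer: 0.009459 W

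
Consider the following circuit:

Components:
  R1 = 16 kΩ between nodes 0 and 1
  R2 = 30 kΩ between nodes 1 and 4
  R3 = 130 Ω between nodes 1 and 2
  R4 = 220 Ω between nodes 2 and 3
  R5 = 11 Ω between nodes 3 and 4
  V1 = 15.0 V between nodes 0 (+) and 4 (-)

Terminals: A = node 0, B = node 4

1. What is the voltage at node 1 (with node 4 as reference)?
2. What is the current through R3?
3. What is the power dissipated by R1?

Nodal analysis, taking node 4 as the 0 V reference.
Source V1 fixes V_0 = 15 V.
KCL at each unknown node (sum of currents leaving = 0; resistances in Ω):
  Node 1: (V_1 - 15)/16000 + (V_1 - 0)/30000 + (V_1 - V_2)/130 = 0
  Node 2: (V_2 - V_1)/130 + (V_2 - V_3)/220 = 0
  Node 3: (V_3 - V_2)/220 + (V_3 - 0)/11 = 0
Collecting terms (coefficients in siemens):
  0.007788·V_1 - 0.007692·V_2 = 0.0009375
  0.01224·V_2 - 0.007692·V_1 - 0.004545·V_3 = 0
  0.09545·V_3 - 0.004545·V_2 = 0
Solving these 3 simultaneous equations (Gaussian elimination) gives:
  V_1 = 0.3271 V, V_2 = 0.2093 V, V_3 = 0.009968 V
Part 1:
  Read off the nodal solution: V_1 = 0.3271 V
Part 2:
  I_R3 = (V_1 - V_2)/R3 = (0.3271 - 0.2093)/130 = 0.0009062 A
  Magnitude: I_R3 = 0.0009062 A
Part 3:
  I_R1 = (V_0 - V_1)/R1 = (15 - 0.3271)/16000 = 0.0009171 A
  P_R1 = I_R1² × R1 = (0.0009171)² × 16000 = 0.01346 W

Final answers:
1. V_1 = 0.3271 V
2. I_R3 = 0.0009062 A
3. P_R1 = 0.01346 W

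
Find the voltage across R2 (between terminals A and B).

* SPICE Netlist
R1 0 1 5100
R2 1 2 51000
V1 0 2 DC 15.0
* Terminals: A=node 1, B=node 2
R1 and R2 are in series across V1 (node 0 → node 1 → node 2), and the output A–B is taken across R2, so this is a voltage divider.
Series current: I = V1/(R1 + R2) = 15/(5100 + 51000) = 15/56100 = 0.0002674 A
V_R2 = I × R2 = V1 × R2/(R1 + R2) = 15 × 51000/56100 = 13.64 V

Final answer: 13.64 V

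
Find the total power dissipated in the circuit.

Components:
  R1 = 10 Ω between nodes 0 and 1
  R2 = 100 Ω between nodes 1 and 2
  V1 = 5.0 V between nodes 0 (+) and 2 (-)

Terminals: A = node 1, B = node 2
Nodal analysis, taking node 2 as the 0 V reference.
Source V1 fixes V_0 = 5 V.
KCL at each unknown node (sum of currents leaving = 0; resistances in Ω):
  Node 1: (V_1 - 5)/10 + (V_1 - 0)/100 = 0
Collecting terms: 0.11 × V_1 = 0.5  =>  V_1 = 4.545 V
Power in each resistor, P = (ΔV)²/R:
  P_R1 = (5 - 4.545)²/10 = 0.02066 W
  P_R2 = (4.545 - 0)²/100 = 0.2066 W
P_total = P_R1 + P_R2 = 0.2273 W

Final answer: 0.2273 W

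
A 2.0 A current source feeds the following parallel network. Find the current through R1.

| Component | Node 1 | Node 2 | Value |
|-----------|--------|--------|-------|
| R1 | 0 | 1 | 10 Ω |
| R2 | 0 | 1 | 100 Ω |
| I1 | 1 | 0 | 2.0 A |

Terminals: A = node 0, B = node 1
All resistors sit directly between nodes 0 and 1, so they are in parallel and share one voltage V; the full source current 2 A splits among them.
1/R_par = 1/10 + 1/100 = 0.11 S  =>  R_par = 9.091 Ω
V = I × R_par = 2 × 9.091 = 18.18 V
I_R1 = V/R1 = 18.18/10 = 1.818 A

Final answer: 1.818 A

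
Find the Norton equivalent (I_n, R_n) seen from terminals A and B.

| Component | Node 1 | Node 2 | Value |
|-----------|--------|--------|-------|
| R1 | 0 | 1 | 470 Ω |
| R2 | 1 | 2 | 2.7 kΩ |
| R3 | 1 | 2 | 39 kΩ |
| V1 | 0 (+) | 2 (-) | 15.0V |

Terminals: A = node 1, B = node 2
Find the Thévenin equivalent first; then I_n = V_th/R_th and R_n = R_th.
Step 1 — V_th is the open-circuit voltage V_A - V_B (nothing connected across the terminals).
Nodal analysis, taking node 2 as the 0 V reference.
Source V1 fixes V_0 = 15 V.
KCL at each unknown node (sum of currents leaving = 0; resistances in Ω):
  Node 1: (V_1 - 15)/470 + (V_1 - 0)/2700 + (V_1 - 0)/39000 = 0
Collecting terms: 0.002524 × V_1 = 0.03191  =>  V_1 = 12.65 V
V_th = V_1 - V_2 = 12.65 - 0 = 12.65 V
Step 2 — R_th: zero the source — replace V1 by a short circuit (node 2 merges into node 0) — and find the resistance seen between A (node 1) and B (node 0).
Reduce the network between node 1 (A) and node 0 (B) by series/parallel combination:
  Rp1 = R1 ‖ R2 ‖ R3 (parallel, all between nodes 0 and 1) = 1/(1/470 + 1/2700 + 1/39000) = 396.2 Ω
R_th = 396.2 Ω
I_n = V_th/R_th = 12.65/396.2 = 0.03191 A, and R_n = R_th = 396.2 Ω

Final answer: I_n = 0.03191 A, R_n = 396.2 Ω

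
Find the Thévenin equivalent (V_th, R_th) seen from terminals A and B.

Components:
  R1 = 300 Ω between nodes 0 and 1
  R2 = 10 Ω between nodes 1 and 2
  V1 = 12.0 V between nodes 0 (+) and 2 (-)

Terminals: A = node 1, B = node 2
Step 1 — V_th is the open-circuit voltage V_A - V_B (nothing connected across the terminals).
Nodal analysis, taking node 2 as the 0 V reference.
Source V1 fixes V_0 = 12 V.
KCL at each unknown node (sum of currents leaving = 0; resistances in Ω):
  Node 1: (V_1 - 12)/300 + (V_1 - 0)/10 = 0
Collecting terms: 0.1033 × V_1 = 0.04  =>  V_1 = 0.3871 V
V_th = V_1 - V_2 = 0.3871 - 0 = 0.3871 V
Step 2 — R_th: zero the source — replace V1 by a short circuit (node 2 merges into node 0) — and find the resistance seen between A (node 1) and B (node 0).
Reduce the network between node 1 (A) and node 0 (B) by series/parallel combination:
  Rp1 = R1 ‖ R2 (parallel, both between nodes 0 and 1) = 1/(1/300 + 1/10) = 9.677 Ω
R_th = 9.677 Ω

Final answer: V_th = 0.3871 V, R_th = 9.677 Ω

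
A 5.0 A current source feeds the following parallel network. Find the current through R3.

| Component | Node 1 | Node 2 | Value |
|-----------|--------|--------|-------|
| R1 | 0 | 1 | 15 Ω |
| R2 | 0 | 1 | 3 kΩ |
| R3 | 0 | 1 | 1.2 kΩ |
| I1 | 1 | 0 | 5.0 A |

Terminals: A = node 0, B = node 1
All resistors sit directly between nodes 0 and 1, so they are in parallel and share one voltage V; the full source current 5 A splits among them.
1/R_par = 1/15 + 1/3000 + 1/1200 = 0.06783 S  =>  R_par = 14.74 Ω
V = I × R_par = 5 × 14.74 = 73.71 V
I_R3 = V/R3 = 73.71/1200 = 0.06143 A

Final answer: 0.06143 A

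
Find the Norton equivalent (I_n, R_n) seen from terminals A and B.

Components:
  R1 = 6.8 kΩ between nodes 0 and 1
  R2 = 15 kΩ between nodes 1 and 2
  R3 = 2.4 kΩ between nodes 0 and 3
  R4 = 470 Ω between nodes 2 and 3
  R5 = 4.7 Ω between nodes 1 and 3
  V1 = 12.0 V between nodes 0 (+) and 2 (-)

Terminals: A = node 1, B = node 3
Find the Thévenin equivalent first; then I_n = V_th/R_th and R_n = R_th.
Step 1 — V_th is the open-circuit voltage V_A - V_B (nothing connected across the terminals).
Nodal analysis, taking node 2 as the 0 V reference.
Source V1 fixes V_0 = 12 V.
KCL at each unknown node (sum of currents leaving = 0; resistances in Ω):
  Node 1: (V_1 - 12)/6800 + (V_1 - 0)/15000 + (V_1 - V_3)/4.7 = 0
  Node 3: (V_3 - 12)/2400 + (V_3 - 0)/470 + (V_3 - V_1)/4.7 = 0
Collecting terms (coefficients in siemens):
  0.213·V_1 - 0.2128·V_3 = 0.001765
  0.2153·V_3 - 0.2128·V_1 = 0.005
Determinant D = (0.213)(0.2153) - (-0.2128)(-0.2128) = 0.0005874
V_1 = [(0.001765)(0.2153) - (-0.2128)(0.005)]/D = 2.458 V
V_3 = [(0.213)(0.005) - (0.001765)(-0.2128)]/D = 2.452 V
V_th = V_1 - V_3 = 2.458 - 2.452 = 0.005825 V
Step 2 — R_th: zero the source — replace V1 by a short circuit (node 2 merges into node 0) — and find the resistance seen between A (node 1) and B (node 3).
Reduce the network between node 1 (A) and node 3 (B) by series/parallel combination:
  Rp1 = R1 ‖ R2 (parallel, both between nodes 0 and 1) = 1/(1/6800 + 1/15000) = 4679 Ω
  Rp2 = R3 ‖ R4 (parallel, both between nodes 0 and 3) = 1/(1/2400 + 1/470) = 393 Ω
  Rs1 = Rp1 + Rp2 (series, joined only at node 0) = 4679 + 393 = 5072 Ω
  Rp3 = R5 ‖ Rs1 (parallel, both between nodes 1 and 3) = 1/(1/4.7 + 1/5072) = 4.696 Ω
R_th = 4.696 Ω
I_n = V_th/R_th = 0.005825/4.696 = 0.00124 A, and R_n = R_th = 4.696 Ω

Final answer: I_n = 0.00124 A, R_n = 4.696 Ω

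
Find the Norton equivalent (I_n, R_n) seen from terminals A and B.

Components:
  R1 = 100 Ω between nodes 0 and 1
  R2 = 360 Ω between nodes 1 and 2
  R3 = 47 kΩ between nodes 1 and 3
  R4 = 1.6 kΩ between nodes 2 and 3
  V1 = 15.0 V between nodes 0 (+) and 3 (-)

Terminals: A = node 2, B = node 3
Find the Thévenin equivalent first; then I_n = V_th/R_th and R_n = R_th.
Step 1 — V_th is the open-circuit voltage V_A - V_B (nothing connected across the terminals).
Nodal analysis, taking node 3 as the 0 V reference.
Source V1 fixes V_0 = 15 V.
KCL at each unknown node (sum of currents leaving = 0; resistances in Ω):
  Node 1: (V_1 - 15)/100 + (V_1 - V_2)/360 + (V_1 - 0)/47000 = 0
  Node 2: (V_2 - V_1)/360 + (V_2 - 0)/1600 = 0
Collecting terms (coefficients in siemens):
  0.0128·V_1 - 0.002778·V_2 = 0.15
  0.003403·V_2 - 0.002778·V_1 = 0
Determinant D = (0.0128)(0.003403) - (-0.002778)(-0.002778) = 0.00003584
V_1 = [(0.15)(0.003403) - (-0.002778)(0)]/D = 14.24 V
V_2 = [(0.0128)(0) - (0.15)(-0.002778)]/D = 11.63 V
V_th = V_2 - V_3 = 11.63 - 0 = 11.63 V
Step 2 — R_th: zero the source — replace V1 by a short circuit (node 3 merges into node 0) — and find the resistance seen between A (node 2) and B (node 0).
Reduce the network between node 2 (A) and node 0 (B) by series/parallel combination:
  Rp1 = R1 ‖ R3 (parallel, both between nodes 0 and 1) = 1/(1/100 + 1/47000) = 99.79 Ω
  Rs1 = R2 + Rp1 (series, joined only at node 1) = 360 + 99.79 = 459.8 Ω
  Rp2 = R4 ‖ Rs1 (parallel, both between nodes 0 and 2) = 1/(1/1600 + 1/459.8) = 357.2 Ω
R_th = 357.2 Ω
I_n = V_th/R_th = 11.63/357.2 = 0.03255 A, and R_n = R_th = 357.2 Ω

Final answer: I_n = 0.03255 A, R_n = 357.2 Ω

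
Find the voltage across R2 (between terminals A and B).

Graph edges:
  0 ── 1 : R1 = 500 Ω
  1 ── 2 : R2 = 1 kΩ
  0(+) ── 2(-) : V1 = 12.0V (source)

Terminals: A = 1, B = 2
R1 and R2 are in series across V1 (node 0 → node 1 → node 2), and the output A–B is taken across R2, so this is a voltage divider.
Series current: I = V1/(R1 + R2) = 12/(500 + 1000) = 12/1500 = 0.008 A
V_R2 = I × R2 = V1 × R2/(R1 + R2) = 12 × 1000/1500 = 8 V

Final answer: 8 V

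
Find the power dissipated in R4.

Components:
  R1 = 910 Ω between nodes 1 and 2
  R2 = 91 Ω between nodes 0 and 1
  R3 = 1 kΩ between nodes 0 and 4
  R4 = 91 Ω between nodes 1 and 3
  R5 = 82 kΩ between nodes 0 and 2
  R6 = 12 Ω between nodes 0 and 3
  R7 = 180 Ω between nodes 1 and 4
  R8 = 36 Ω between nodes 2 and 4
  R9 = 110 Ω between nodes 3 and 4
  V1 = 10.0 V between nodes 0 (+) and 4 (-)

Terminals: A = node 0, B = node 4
Nodal analysis, taking node 4 as the 0 V reference.
Source V1 fixes V_0 = 10 V.
KCL at each unknown node (sum of currents leaving = 0; resistances in Ω):
  Node 1: (V_1 - V_2)/910 + (V_1 - 10)/91 + (V_1 - V_3)/91 + (V_1 - 0)/180 = 0
  Node 2: (V_2 - V_1)/910 + (V_2 - 10)/82000 + (V_2 - 0)/36 = 0
  Node 3: (V_3 - V_1)/91 + (V_3 - 10)/12 + (V_3 - 0)/110 = 0
Collecting terms (coefficients in siemens):
  0.02863·V_1 - 0.001099·V_2 - 0.01099·V_3 = 0.1099
  0.02889·V_2 - 0.001099·V_1 = 0.000122
  0.1034·V_3 - 0.01099·V_1 = 0.8333
Solving these 3 simultaneous equations (Gaussian elimination) gives:
  V_1 = 7.237 V, V_2 = 0.2795 V, V_3 = 8.827 V
I_R4 = (V_1 - V_3)/R4 = (7.237 - 8.827)/91 = -0.01748 A
P_R4 = I_R4² × R4 = (-0.01748)² × 91 = 0.02781 W

Final answer: 0.02781 W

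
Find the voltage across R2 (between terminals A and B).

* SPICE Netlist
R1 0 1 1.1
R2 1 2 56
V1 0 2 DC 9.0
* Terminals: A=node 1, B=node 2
R1 and R2 are in series across V1 (node 0 → node 1 → node 2), and the output A–B is taken across R2, so this is a voltage divider.
Series current: I = V1/(R1 + R2) = 9/(1.1 + 56) = 9/57.1 = 0.1576 A
V_R2 = I × R2 = V1 × R2/(R1 + R2) = 9 × 56/57.1 = 8.827 V

Final answer: 8.827 V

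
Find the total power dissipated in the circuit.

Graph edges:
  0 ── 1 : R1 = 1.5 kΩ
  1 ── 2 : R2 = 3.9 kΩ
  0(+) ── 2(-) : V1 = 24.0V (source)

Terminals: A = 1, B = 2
Nodal analysis, taking node 2 as the 0 V reference.
Source V1 fixes V_0 = 24 V.
KCL at each unknown node (sum of currents leaving = 0; resistances in Ω):
  Node 1: (V_1 - 24)/1500 + (V_1 - 0)/3900 = 0
Collecting terms: 0.0009231 × V_1 = 0.016  =>  V_1 = 17.33 V
Power in each resistor, P = (ΔV)²/R:
  P_R1 = (24 - 17.33)²/1500 = 0.02963 W
  P_R2 = (17.33 - 0)²/3900 = 0.07704 W
P_total = P_R1 + P_R2 = 0.1067 W

Final answer: 0.1067 W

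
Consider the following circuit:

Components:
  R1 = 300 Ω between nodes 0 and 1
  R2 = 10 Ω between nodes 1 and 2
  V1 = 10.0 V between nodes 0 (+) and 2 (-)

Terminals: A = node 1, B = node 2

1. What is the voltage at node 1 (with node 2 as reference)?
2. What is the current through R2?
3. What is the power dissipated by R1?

Nodal analysis, taking node 2 as the 0 V reference.
Source V1 fixes V_0 = 10 V.
KCL at each unknown node (sum of currents leaving = 0; resistances in Ω):
  Node 1: (V_1 - 10)/300 + (V_1 - 0)/10 = 0
Collecting terms: 0.1033 × V_1 = 0.03333  =>  V_1 = 0.3226 V
Part 1:
  Read off the nodal solution: V_1 = 0.3226 V
Part 2:
  I_R2 = (V_1 - V_2)/R2 = (0.3226 - 0)/10 = 0.03226 A
  Magnitude: I_R2 = 0.03226 A
Part 3:
  I_R1 = (V_0 - V_1)/R1 = (10 - 0.3226)/300 = 0.03226 A
  P_R1 = I_R1² × R1 = (0.03226)² × 300 = 0.3122 W

Final answers:
1. V_1 = 0.3226 V
2. I_R2 = 0.03226 A
3. P_R1 = 0.3122 W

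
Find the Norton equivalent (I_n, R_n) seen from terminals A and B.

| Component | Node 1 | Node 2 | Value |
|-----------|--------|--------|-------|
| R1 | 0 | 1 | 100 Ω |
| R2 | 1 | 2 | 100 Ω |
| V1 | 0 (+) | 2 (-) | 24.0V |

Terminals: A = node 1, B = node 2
Find the Thévenin equivalent first; then I_n = V_th/R_th and R_n = R_th.
Step 1 — V_th is the open-circuit voltage V_A - V_B (nothing connected across the terminals).
Nodal analysis, taking node 2 as the 0 V reference.
Source V1 fixes V_0 = 24 V.
KCL at each unknown node (sum of currents leaving = 0; resistances in Ω):
  Node 1: (V_1 - 24)/100 + (V_1 - 0)/100 = 0
Collecting terms: 0.02 × V_1 = 0.24  =>  V_1 = 12 V
V_th = V_1 - V_2 = 12 - 0 = 12 V
Step 2 — R_th: zero the source — replace V1 by a short circuit (node 2 merges into node 0) — and find the resistance seen between A (node 1) and B (node 0).
Reduce the network between node 1 (A) and node 0 (B) by series/parallel combination:
  Rp1 = R1 ‖ R2 (parallel, both between nodes 0 and 1) = 1/(1/100 + 1/100) = 50 Ω
R_th = 50 Ω
I_n = V_th/R_th = 12/50 = 0.24 A, and R_n = R_th = 50 Ω

Final answer: I_n = 0.24 A, R_n = 50 Ω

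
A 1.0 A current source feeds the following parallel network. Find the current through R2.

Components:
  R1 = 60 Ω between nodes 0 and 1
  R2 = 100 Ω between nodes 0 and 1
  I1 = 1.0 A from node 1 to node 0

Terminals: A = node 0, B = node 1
All resistors sit directly between nodes 0 and 1, so they are in parallel and share one voltage V; the full source current 1 A splits among them.
1/R_par = 1/60 + 1/100 = 0.02667 S  =>  R_par = 37.5 Ω
V = I × R_par = 1 × 37.5 = 37.5 V
I_R2 = V/R2 = 37.5/100 = 0.375 A

Final answer: 0.375 A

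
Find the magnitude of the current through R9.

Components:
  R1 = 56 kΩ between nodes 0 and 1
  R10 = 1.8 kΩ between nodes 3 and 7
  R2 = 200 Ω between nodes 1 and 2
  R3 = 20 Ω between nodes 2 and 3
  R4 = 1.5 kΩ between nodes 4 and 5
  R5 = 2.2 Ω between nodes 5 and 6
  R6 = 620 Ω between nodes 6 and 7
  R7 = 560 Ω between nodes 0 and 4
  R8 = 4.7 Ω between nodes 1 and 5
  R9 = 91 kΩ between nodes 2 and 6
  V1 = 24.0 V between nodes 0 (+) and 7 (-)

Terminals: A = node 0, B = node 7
Nodal analysis, taking node 7 as the 0 V reference.
Source V1 fixes V_0 = 24 V.
KCL at each unknown node (sum of currents leaving = 0; resistances in Ω):
  Node 1: (V_1 - 24)/56000 + (V_1 - V_2)/200 + (V_1 - V_5)/4.7 = 0
  Node 2: (V_2 - V_1)/200 + (V_2 - V_3)/20 + (V_2 - V_6)/91000 = 0
  Node 3: (V_3 - V_2)/20 + (V_3 - 0)/1800 = 0
  Node 4: (V_4 - V_5)/1500 + (V_4 - 24)/560 = 0
  Node 5: (V_5 - V_4)/1500 + (V_5 - V_6)/2.2 + (V_5 - V_1)/4.7 = 0
  Node 6: (V_6 - V_5)/2.2 + (V_6 - 0)/620 + (V_6 - V_2)/91000 = 0
Collecting terms (coefficients in siemens):
  0.2178·V_1 - 0.005·V_2 - 0.2128·V_5 = 0.0004286
  0.05501·V_2 - 0.005·V_1 - 0.05·V_3 - 0.00001099·V_6 = 0
  0.05056·V_3 - 0.05·V_2 = 0
  0.002452·V_4 - 0.0006667·V_5 = 0.04286
  0.668·V_5 - 0.2128·V_1 - 0.0006667·V_4 - 0.4545·V_6 = 0
  0.4562·V_6 - 0.00001099·V_2 - 0.4545·V_5 = 0
Solving these 6 simultaneous equations (Gaussian elimination) gives:
  V_1 = 4.628 V, V_2 = 4.171 V, V_3 = 4.125 V, V_4 = 18.74 V
  V_5 = 4.638 V, V_6 = 4.621 V
I_R9 = (V_2 - V_6)/R9 = (4.171 - 4.621)/91000 = -0.000004946 A
|I_R9| = 0.000004946 A

Final answer: |I_R9| = 4.946e-06 A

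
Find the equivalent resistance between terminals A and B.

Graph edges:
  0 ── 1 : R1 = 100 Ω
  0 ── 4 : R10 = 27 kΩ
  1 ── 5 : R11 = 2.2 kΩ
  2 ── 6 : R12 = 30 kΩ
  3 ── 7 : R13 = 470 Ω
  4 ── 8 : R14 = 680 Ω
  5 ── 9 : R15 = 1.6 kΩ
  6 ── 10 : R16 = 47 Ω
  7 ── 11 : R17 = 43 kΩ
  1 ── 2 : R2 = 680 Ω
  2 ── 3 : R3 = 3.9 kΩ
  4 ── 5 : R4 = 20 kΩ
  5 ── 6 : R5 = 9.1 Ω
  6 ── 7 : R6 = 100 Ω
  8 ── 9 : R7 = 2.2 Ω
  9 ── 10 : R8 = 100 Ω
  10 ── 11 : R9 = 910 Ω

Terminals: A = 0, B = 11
The network is not a plain series/parallel combination. Inject a 1 A test current into terminal A (node 0) and return it from terminal B (node 11); then R_eq = V_A / (1 A).
Nodal analysis, taking node 11 as the 0 V reference.
Current source I_test pushes 1 A into node 0 and draws it out of node 11.
KCL at each unknown node (sum of currents leaving = 0; resistances in Ω):
  Node 0: (V_0 - V_1)/100 + (V_0 - V_4)/27000 - 1 = 0
  Node 1: (V_1 - V_0)/100 + (V_1 - V_2)/680 + (V_1 - V_5)/2200 = 0
  Node 2: (V_2 - V_1)/680 + (V_2 - V_3)/3900 + (V_2 - V_6)/30000 = 0
  Node 3: (V_3 - V_2)/3900 + (V_3 - V_7)/470 = 0
  Node 4: (V_4 - V_0)/27000 + (V_4 - V_5)/20000 + (V_4 - V_8)/680 = 0
  Node 5: (V_5 - V_1)/2200 + (V_5 - V_4)/20000 + (V_5 - V_6)/9.1 + (V_5 - V_9)/1600 = 0
  Node 6: (V_6 - V_2)/30000 + (V_6 - V_5)/9.1 + (V_6 - V_7)/100 + (V_6 - V_10)/47 = 0
  Node 7: (V_7 - V_3)/470 + (V_7 - V_6)/100 + (V_7 - 0)/43000 = 0
  Node 8: (V_8 - V_4)/680 + (V_8 - V_9)/2.2 = 0
  Node 9: (V_9 - V_5)/1600 + (V_9 - V_8)/2.2 + (V_9 - V_10)/100 = 0
  Node 10: (V_10 - V_6)/47 + (V_10 - V_9)/100 + (V_10 - 0)/910 = 0
Collecting terms (coefficients in siemens):
  0.01004·V_0 - 0.01·V_1 - 0.00003704·V_4 = 1
  0.01193·V_1 - 0.01·V_0 - 0.001471·V_2 - 0.0004545·V_5 = 0
  0.00176·V_2 - 0.001471·V_1 - 0.0002564·V_3 - 0.00003333·V_6 = 0
  0.002384·V_3 - 0.0002564·V_2 - 0.002128·V_7 = 0
  0.001558·V_4 - 0.00003704·V_0 - 0.00005·V_5 - 0.001471·V_8 = 0
  0.111·V_5 - 0.0004545·V_1 - 0.00005·V_4 - 0.1099·V_6 - 0.000625·V_9 = 0
  0.1412·V_6 - 0.00003333·V_2 - 0.1099·V_5 - 0.01·V_7 - 0.02128·V_10 = 0
  0.01215·V_7 - 0.002128·V_3 - 0.01·V_6 = 0
  0.456·V_8 - 0.001471·V_4 - 0.4545·V_9 = 0
  0.4652·V_9 - 0.000625·V_5 - 0.4545·V_8 - 0.01·V_10 = 0
  0.03238·V_10 - 0.02128·V_6 - 0.01·V_9 = 0
Solving these 11 simultaneous equations (Gaussian elimination) gives:
  V_0 = 2432 V, V_1 = 2338 V, V_2 = 2128 V, V_3 = 1083 V
  V_4 = 935.7 V, V_5 = 937.5 V, V_6 = 931.9 V, V_7 = 956.5 V
  V_8 = 897.9 V, V_9 = 897.8 V, V_10 = 889.8 V
R_eq = V_0 / 1 A = 2432 Ω = 2.432 kΩ

Final answer: 2.432 kΩ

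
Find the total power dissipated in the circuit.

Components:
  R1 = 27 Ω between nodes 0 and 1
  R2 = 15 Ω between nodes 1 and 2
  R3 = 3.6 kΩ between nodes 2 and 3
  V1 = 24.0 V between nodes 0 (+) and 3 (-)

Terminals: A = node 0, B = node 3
Nodal analysis, taking node 3 as the 0 V reference.
Source V1 fixes V_0 = 24 V.
KCL at each unknown node (sum of currents leaving = 0; resistances in Ω):
  Node 1: (V_1 - 24)/27 + (V_1 - V_2)/15 = 0
  Node 2: (V_2 - V_1)/15 + (V_2 - 0)/3600 = 0
Collecting terms (coefficients in siemens):
  0.1037·V_1 - 0.06667·V_2 = 0.8889
  0.06694·V_2 - 0.06667·V_1 = 0
Determinant D = (0.1037)(0.06694) - (-0.06667)(-0.06667) = 0.002498
V_1 = [(0.8889)(0.06694) - (-0.06667)(0)]/D = 23.82 V
V_2 = [(0.1037)(0) - (0.8889)(-0.06667)]/D = 23.72 V
Power in each resistor, P = (ΔV)²/R:
  P_R1 = (24 - 23.82)²/27 = 0.001172 W
  P_R2 = (23.82 - 23.72)²/15 = 0.0006514 W
  P_R3 = (23.72 - 0)²/3600 = 0.1563 W
P_total = P_R1 + P_R2 + P_R3 = 0.1582 W

Final answer: 0.1582 W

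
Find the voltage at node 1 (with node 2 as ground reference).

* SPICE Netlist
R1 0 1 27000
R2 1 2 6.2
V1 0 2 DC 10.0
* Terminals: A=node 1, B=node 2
Nodal analysis, taking node 2 as the 0 V reference.
Source V1 fixes V_0 = 10 V.
KCL at each unknown node (sum of currents leaving = 0; resistances in Ω):
  Node 1: (V_1 - 10)/27000 + (V_1 - 0)/6.2 = 0
Collecting terms: 0.1613 × V_1 = 0.0003704  =>  V_1 = 0.002296 V
The requested potential is V_1 = 0.002296 V.

Final answer: V_1 = 0.002296 V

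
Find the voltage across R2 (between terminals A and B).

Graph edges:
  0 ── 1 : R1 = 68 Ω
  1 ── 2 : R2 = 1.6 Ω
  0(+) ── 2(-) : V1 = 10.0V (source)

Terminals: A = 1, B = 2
R1 and R2 are in series across V1 (node 0 → node 1 → node 2), and the output A–B is taken across R2, so this is a voltage divider.
Series current: I = V1/(R1 + R2) = 10/(68 + 1.6) = 10/69.6 = 0.1437 A
V_R2 = I × R2 = V1 × R2/(R1 + R2) = 10 × 1.6/69.6 = 0.2299 V

Final answer: 0.2299 V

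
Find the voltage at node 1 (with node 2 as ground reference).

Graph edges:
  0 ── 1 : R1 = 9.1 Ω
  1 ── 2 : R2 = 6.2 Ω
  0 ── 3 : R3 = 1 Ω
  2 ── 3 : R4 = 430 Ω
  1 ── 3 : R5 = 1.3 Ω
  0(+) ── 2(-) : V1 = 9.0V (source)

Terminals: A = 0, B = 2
Nodal analysis, taking node 2 as the 0 V reference.
Source V1 fixes V_0 = 9 V.
KCL at each unknown node (sum of currents leaving = 0; resistances in Ω):
  Node 1: (V_1 - 9)/9.1 + (V_1 - 0)/6.2 + (V_1 - V_3)/1.3 = 0
  Node 3: (V_3 - 9)/1 + (V_3 - 0)/430 + (V_3 - V_1)/1.3 = 0
Collecting terms (coefficients in siemens):
  1.04·V_1 - 0.7692·V_3 = 0.989
  1.772·V_3 - 0.7692·V_1 = 9
Determinant D = (1.04)(1.772) - (-0.7692)(-0.7692) = 1.251
V_1 = [(0.989)(1.772) - (-0.7692)(9)]/D = 6.932 V
V_3 = [(1.04)(9) - (0.989)(-0.7692)]/D = 8.09 V
The requested potential is V_1 = 6.932 V.

Final answer: V_1 = 6.932 V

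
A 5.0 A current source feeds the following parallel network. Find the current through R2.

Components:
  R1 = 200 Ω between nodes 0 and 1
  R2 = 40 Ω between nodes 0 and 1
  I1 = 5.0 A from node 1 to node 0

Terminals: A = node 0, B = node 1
All resistors sit directly between nodes 0 and 1, so they are in parallel and share one voltage V; the full source current 5 A splits among them.
1/R_par = 1/200 + 1/40 = 0.03 S  =>  R_par = 33.33 Ω
V = I × R_par = 5 × 33.33 = 166.7 V
I_R2 = V/R2 = 166.7/40 = 4.167 A

Final answer: 4.167 A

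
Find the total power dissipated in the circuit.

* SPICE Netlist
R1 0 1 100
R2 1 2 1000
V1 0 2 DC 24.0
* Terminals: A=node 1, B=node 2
Nodal analysis, taking node 2 as the 0 V reference.
Source V1 fixes V_0 = 24 V.
KCL at each unknown node (sum of currents leaving = 0; resistances in Ω):
  Node 1: (V_1 - 24)/100 + (V_1 - 0)/1000 = 0
Collecting terms: 0.011 × V_1 = 0.24  =>  V_1 = 21.82 V
Power in each resistor, P = (ΔV)²/R:
  P_R1 = (24 - 21.82)²/100 = 0.0476 W
  P_R2 = (21.82 - 0)²/1000 = 0.476 W
P_total = P_R1 + P_R2 = 0.5236 W

Final answer: 0.5236 W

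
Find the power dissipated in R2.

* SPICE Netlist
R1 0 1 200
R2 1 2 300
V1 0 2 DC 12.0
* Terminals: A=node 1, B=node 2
Nodal analysis, taking node 2 as the 0 V reference.
Source V1 fixes V_0 = 12 V.
KCL at each unknown node (sum of currents leaving = 0; resistances in Ω):
  Node 1: (V_1 - 12)/200 + (V_1 - 0)/300 = 0
Collecting terms: 0.008333 × V_1 = 0.06  =>  V_1 = 7.2 V
I_R2 = (V_1 - V_2)/R2 = (7.2 - 0)/300 = 0.024 A
P_R2 = I_R2² × R2 = (0.024)² × 300 = 0.1728 W

Final answer: 0.1728 W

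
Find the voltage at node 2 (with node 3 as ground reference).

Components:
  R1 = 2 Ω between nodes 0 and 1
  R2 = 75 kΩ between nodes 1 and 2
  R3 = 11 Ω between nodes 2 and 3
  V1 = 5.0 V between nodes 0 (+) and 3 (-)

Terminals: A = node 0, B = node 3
Nodal analysis, taking node 3 as the 0 V reference.
Source V1 fixes V_0 = 5 V.
KCL at each unknown node (sum of currents leaving = 0; resistances in Ω):
  Node 1: (V_1 - 5)/2 + (V_1 - V_2)/75000 = 0
  Node 2: (V_2 - V_1)/75000 + (V_2 - 0)/11 = 0
Collecting terms (coefficients in siemens):
  0.5·V_1 - 0.00001333·V_2 = 2.5
  0.09092·V_2 - 0.00001333·V_1 = 0
Determinant D = (0.5)(0.09092) - (-0.00001333)(-0.00001333) = 0.04546
V_1 = [(2.5)(0.09092) - (-0.00001333)(0)]/D = 5 V
V_2 = [(0.5)(0) - (2.5)(-0.00001333)]/D = 0.0007332 V
The requested potential is V_2 = 0.0007332 V.

Final answer: V_2 = 0.0007332 V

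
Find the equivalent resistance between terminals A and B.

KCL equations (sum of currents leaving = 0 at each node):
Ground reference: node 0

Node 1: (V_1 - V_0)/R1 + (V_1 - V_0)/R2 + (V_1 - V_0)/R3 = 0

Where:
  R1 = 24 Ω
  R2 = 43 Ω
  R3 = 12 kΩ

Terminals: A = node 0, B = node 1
Reduce the network between node 0 (A) and node 1 (B) by series/parallel combination:
  Rp1 = R1 ‖ R2 ‖ R3 (parallel, all between nodes 0 and 1) = 1/(1/24 + 1/43 + 1/12000) = 15.38 Ω
R_eq = 15.38 Ω

Final answer: 15.38 Ω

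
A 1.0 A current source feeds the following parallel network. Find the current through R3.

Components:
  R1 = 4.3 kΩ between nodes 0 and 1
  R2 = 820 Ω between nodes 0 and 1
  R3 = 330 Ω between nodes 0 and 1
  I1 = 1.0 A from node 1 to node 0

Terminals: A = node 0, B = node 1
All resistors sit directly between nodes 0 and 1, so they are in parallel and share one voltage V; the full source current 1 A splits among them.
1/R_par = 1/4300 + 1/820 + 1/330 = 0.004482 S  =>  R_par = 223.1 Ω
V = I × R_par = 1 × 223.1 = 223.1 V
I_R3 = V/R3 = 223.1/330 = 0.676 A

Final answer: 0.676 A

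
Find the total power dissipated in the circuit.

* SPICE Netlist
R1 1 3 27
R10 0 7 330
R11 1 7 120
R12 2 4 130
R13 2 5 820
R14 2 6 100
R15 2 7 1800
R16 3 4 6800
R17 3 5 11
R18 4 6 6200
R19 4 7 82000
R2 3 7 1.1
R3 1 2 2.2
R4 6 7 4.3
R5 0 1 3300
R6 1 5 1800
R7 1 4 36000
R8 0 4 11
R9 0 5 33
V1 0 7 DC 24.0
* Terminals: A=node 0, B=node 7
Nodal analysis, taking node 7 as the 0 V reference.
Source V1 fixes V_0 = 24 V.
KCL at each unknown node (sum of currents leaving = 0; resistances in Ω):
  Node 1: (V_1 - V_3)/27 + (V_1 - V_2)/2.2 + (V_1 - 24)/3300 + (V_1 - V_5)/1800 + (V_1 - V_4)/36000 + (V_1 - 0)/120 = 0
  Node 2: (V_2 - V_1)/2.2 + (V_2 - V_4)/130 + (V_2 - V_5)/820 + (V_2 - V_6)/100 + (V_2 - 0)/1800 = 0
  Node 3: (V_3 - V_1)/27 + (V_3 - 0)/1.1 + (V_3 - V_4)/6800 + (V_3 - V_5)/11 = 0
  Node 4: (V_4 - V_1)/36000 + (V_4 - 24)/11 + (V_4 - V_2)/130 + (V_4 - V_3)/6800 + (V_4 - V_6)/6200 + (V_4 - 0)/82000 = 0
  Node 5: (V_5 - V_1)/1800 + (V_5 - 24)/33 + (V_5 - V_2)/820 + (V_5 - V_3)/11 = 0
  Node 6: (V_6 - 0)/4.3 + (V_6 - V_2)/100 + (V_6 - V_4)/6200 = 0
Collecting terms (coefficients in siemens):
  0.5008·V_1 - 0.4545·V_2 - 0.03704·V_3 - 0.00002778·V_4 - 0.0005556·V_5 = 0.007273
  0.474·V_2 - 0.4545·V_1 - 0.007692·V_4 - 0.00122·V_5 - 0.01·V_6 = 0
  1.037·V_3 - 0.03704·V_1 - 0.0001471·V_4 - 0.09091·V_5 = 0
  0.09895·V_4 - 0.00002778·V_1 - 0.007692·V_2 - 0.0001471·V_3 - 0.0001613·V_6 = 2.182
  0.123·V_5 - 0.0005556·V_1 - 0.00122·V_2 - 0.09091·V_3 = 0.7273
  0.2427·V_6 - 0.01·V_2 - 0.0001613·V_4 = 0
Solving these 6 simultaneous equations (Gaussian elimination) gives:
  V_1 = 3.245 V, V_2 = 3.494 V, V_3 = 0.6861 V, V_4 = 22.32 V
  V_5 = 6.47 V, V_6 = 0.1588 V
Power in each resistor, P = (ΔV)²/R:
  P_R1 = (3.245 - 0.6861)²/27 = 0.2424 W
  P_R2 = (0.6861 - 0)²/1.1 = 0.428 W
  P_R3 = (3.245 - 3.494)²/2.2 = 0.02818 W
  P_R4 = (0.1588 - 0)²/4.3 = 0.005862 W
  P_R5 = (24 - 3.245)²/3300 = 0.1305 W
  P_R6 = (3.245 - 6.47)²/1800 = 0.005779 W
  P_R7 = (3.245 - 22.32)²/36000 = 0.01011 W
  P_R8 = (24 - 22.32)²/11 = 0.2555 W
  P_R9 = (24 - 6.47)²/33 = 9.312 W
  P_R10 = (24 - 0)²/330 = 1.745 W
  P_R11 = (3.245 - 0)²/120 = 0.08773 W
  P_R12 = (3.494 - 22.32)²/130 = 2.727 W
  P_R13 = (3.494 - 6.47)²/820 = 0.0108 W
  P_R14 = (3.494 - 0.1588)²/100 = 0.1112 W
  P_R15 = (3.494 - 0)²/1800 = 0.006781 W
  P_R16 = (0.6861 - 22.32)²/6800 = 0.06885 W
  P_R17 = (0.6861 - 6.47)²/11 = 3.041 W
  P_R18 = (22.32 - 0.1588)²/6200 = 0.07924 W
  P_R19 = (22.32 - 0)²/82000 = 0.006077 W
P_total = P_R1 + P_R2 + P_R3 + P_R4 + P_R5 + P_R6 + P_R7 + P_R8 + P_R9 + P_R10 + P_R11 + P_R12 + P_R13 + P_R14 + P_R15 + P_R16 + P_R17 + P_R18 + P_R19 = 18.3 W

Final answer: 18.3 W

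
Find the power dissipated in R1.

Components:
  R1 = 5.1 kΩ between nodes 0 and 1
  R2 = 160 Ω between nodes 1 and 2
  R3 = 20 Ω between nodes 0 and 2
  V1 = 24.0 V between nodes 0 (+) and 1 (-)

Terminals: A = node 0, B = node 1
Nodal analysis, taking node 1 as the 0 V reference.
Source V1 fixes V_0 = 24 V.
KCL at each unknown node (sum of currents leaving = 0; resistances in Ω):
  Node 2: (V_2 - 0)/160 + (V_2 - 24)/20 = 0
Collecting terms: 0.05625 × V_2 = 1.2  =>  V_2 = 21.33 V
I_R1 = (V_0 - V_1)/R1 = (24 - 0)/5100 = 0.004706 A
P_R1 = I_R1² × R1 = (0.004706)² × 5100 = 0.1129 W

Final answer: 0.1129 W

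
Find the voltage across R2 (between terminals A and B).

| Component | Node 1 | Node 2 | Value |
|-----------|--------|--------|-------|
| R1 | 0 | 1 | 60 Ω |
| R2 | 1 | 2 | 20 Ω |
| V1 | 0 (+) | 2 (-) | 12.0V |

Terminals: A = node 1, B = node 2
R1 and R2 are in series across V1 (node 0 → node 1 → node 2), and the output A–B is taken across R2, so this is a voltage divider.
Series current: I = V1/(R1 + R2) = 12/(60 + 20) = 12/80 = 0.15 A
V_R2 = I × R2 = V1 × R2/(R1 + R2) = 12 × 20/80 = 3 V

Final answer: 3 V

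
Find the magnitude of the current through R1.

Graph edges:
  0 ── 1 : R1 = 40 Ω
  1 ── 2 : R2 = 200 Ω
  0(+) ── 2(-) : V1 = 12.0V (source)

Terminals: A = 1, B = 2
Nodal analysis, taking node 2 as the 0 V reference.
Source V1 fixes V_0 = 12 V.
KCL at each unknown node (sum of currents leaving = 0; resistances in Ω):
  Node 1: (V_1 - 12)/40 + (V_1 - 0)/200 = 0
Collecting terms: 0.03 × V_1 = 0.3  =>  V_1 = 10 V
I_R1 = (V_0 - V_1)/R1 = (12 - 10)/40 = 0.05 A
|I_R1| = 0.05 A

Final answer: |I_R1| = 0.05 A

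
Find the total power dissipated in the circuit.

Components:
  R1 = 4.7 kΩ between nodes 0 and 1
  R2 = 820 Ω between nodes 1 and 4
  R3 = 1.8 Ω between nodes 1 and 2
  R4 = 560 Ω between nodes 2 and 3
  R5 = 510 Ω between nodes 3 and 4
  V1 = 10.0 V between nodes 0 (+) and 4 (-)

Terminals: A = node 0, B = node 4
Nodal analysis, taking node 4 as the 0 V reference.
Source V1 fixes V_0 = 10 V.
KCL at each unknown node (sum of currents leaving = 0; resistances in Ω):
  Node 1: (V_1 - 10)/4700 + (V_1 - 0)/820 + (V_1 - V_2)/1.8 = 0
  Node 2: (V_2 - V_1)/1.8 + (V_2 - V_3)/560 = 0
  Node 3: (V_3 - V_2)/560 + (V_3 - 0)/510 = 0
Collecting terms (coefficients in siemens):
  0.557·V_1 - 0.5556·V_2 = 0.002128
  0.5573·V_2 - 0.5556·V_1 - 0.001786·V_3 = 0
  0.003746·V_3 - 0.001786·V_2 = 0
Solving these 3 simultaneous equations (Gaussian elimination) gives:
  V_1 = 0.8995 V, V_2 = 0.898 V, V_3 = 0.428 V
Power in each resistor, P = (ΔV)²/R:
  P_R1 = (10 - 0.8995)²/4700 = 0.01762 W
  P_R2 = (0.8995 - 0)²/820 = 0.0009868 W
  P_R3 = (0.8995 - 0.898)²/1.8 = 0.000001268 W
  P_R4 = (0.898 - 0.428)²/560 = 0.0003945 W
  P_R5 = (0.428 - 0)²/510 = 0.0003592 W
P_total = P_R1 + P_R2 + P_R3 + P_R4 + P_R5 = 0.01936 W

Final answer: 0.01936 W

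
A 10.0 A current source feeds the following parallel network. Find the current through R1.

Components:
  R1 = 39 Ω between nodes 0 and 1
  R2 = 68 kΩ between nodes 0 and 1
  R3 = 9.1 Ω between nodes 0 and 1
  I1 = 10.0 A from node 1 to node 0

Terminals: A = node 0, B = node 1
All resistors sit directly between nodes 0 and 1, so they are in parallel and share one voltage V; the full source current 10 A splits among them.
1/R_par = 1/39 + 1/68000 + 1/9.1 = 0.1355 S  =>  R_par = 7.378 Ω
V = I × R_par = 10 × 7.378 = 73.78 V
I_R1 = V/R1 = 73.78/39 = 1.892 A

Final answer: 1.892 A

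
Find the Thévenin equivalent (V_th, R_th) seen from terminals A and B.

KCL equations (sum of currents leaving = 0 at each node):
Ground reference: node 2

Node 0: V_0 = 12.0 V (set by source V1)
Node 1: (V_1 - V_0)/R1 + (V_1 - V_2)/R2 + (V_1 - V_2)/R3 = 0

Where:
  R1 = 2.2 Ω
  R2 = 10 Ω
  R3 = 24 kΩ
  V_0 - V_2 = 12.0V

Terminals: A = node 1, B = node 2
Step 1 — V_th is the open-circuit voltage V_A - V_B (nothing connected across the terminals).
Nodal analysis, taking node 2 as the 0 V reference.
Source V1 fixes V_0 = 12 V.
KCL at each unknown node (sum of currents leaving = 0; resistances in Ω):
  Node 1: (V_1 - 12)/2.2 + (V_1 - 0)/10 + (V_1 - 0)/24000 = 0
Collecting terms: 0.5546 × V_1 = 5.455  =>  V_1 = 9.835 V
V_th = V_1 - V_2 = 9.835 - 0 = 9.835 V
Step 2 — R_th: zero the source — replace V1 by a short circuit (node 2 merges into node 0) — and find the resistance seen between A (node 1) and B (node 0).
Reduce the network between node 1 (A) and node 0 (B) by series/parallel combination:
  Rp1 = R1 ‖ R2 ‖ R3 (parallel, all between nodes 0 and 1) = 1/(1/2.2 + 1/10 + 1/24000) = 1.803 Ω
R_th = 1.803 Ω

Final answer: V_th = 9.835 V, R_th = 1.803 Ω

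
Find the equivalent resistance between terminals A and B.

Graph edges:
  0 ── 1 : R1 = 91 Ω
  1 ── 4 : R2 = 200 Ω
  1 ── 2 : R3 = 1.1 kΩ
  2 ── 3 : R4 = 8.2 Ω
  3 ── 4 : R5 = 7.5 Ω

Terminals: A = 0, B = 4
Reduce the network between node 0 (A) and node 4 (B) by series/parallel combination:
  Rs1 = R3 + R4 (series, joined only at node 2) = 1100 + 8.2 = 1108 Ω
  Rs2 = R5 + Rs1 (series, joined only at node 3) = 7.5 + 1108 = 1116 Ω
  Rp1 = R2 ‖ Rs2 (parallel, both between nodes 1 and 4) = 1/(1/200 + 1/1116) = 169.6 Ω
  Rs3 = R1 + Rp1 (series, joined only at node 1) = 91 + 169.6 = 260.6 Ω
R_eq = 260.6 Ω

Final answer: 260.6 Ω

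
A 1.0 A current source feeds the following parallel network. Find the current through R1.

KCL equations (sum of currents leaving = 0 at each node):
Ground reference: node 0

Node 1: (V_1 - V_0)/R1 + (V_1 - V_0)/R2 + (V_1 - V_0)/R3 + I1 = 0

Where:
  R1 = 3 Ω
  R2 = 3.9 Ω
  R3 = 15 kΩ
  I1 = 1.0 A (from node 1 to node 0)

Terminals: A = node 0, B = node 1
All resistors sit directly between nodes 0 and 1, so they are in parallel and share one voltage V; the full source current 1 A splits among them.
1/R_par = 1/3 + 1/3.9 + 1/15000 = 0.5898 S  =>  R_par = 1.695 Ω
V = I × R_par = 1 × 1.695 = 1.695 V
I_R1 = V/R1 = 1.695/3 = 0.5652 A

Final answer: 0.5652 A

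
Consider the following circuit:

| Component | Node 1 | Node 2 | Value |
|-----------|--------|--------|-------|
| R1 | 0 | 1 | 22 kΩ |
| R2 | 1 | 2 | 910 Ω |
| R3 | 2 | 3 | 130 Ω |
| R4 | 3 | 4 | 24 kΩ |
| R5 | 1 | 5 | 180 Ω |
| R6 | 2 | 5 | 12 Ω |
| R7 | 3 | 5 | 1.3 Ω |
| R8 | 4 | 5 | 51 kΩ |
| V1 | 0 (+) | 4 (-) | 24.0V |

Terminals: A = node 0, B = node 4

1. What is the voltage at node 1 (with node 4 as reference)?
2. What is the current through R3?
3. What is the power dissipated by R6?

Nodal analysis, taking node 4 as the 0 V reference.
Source V1 fixes V_0 = 24 V.
KCL at each unknown node (sum of currents leaving = 0; resistances in Ω):
  Node 1: (V_1 - 24)/22000 + (V_1 - V_2)/910 + (V_1 - V_5)/180 = 0
  Node 2: (V_2 - V_1)/910 + (V_2 - V_3)/130 + (V_2 - V_5)/12 = 0
  Node 3: (V_3 - V_2)/130 + (V_3 - 0)/24000 + (V_3 - V_5)/1.3 = 0
  Node 5: (V_5 - V_1)/180 + (V_5 - V_2)/12 + (V_5 - V_3)/1.3 + (V_5 - 0)/51000 = 0
Collecting terms (coefficients in siemens):
  0.0067·V_1 - 0.001099·V_2 - 0.005556·V_5 = 0.001091
  0.09212·V_2 - 0.001099·V_1 - 0.007692·V_3 - 0.08333·V_5 = 0
  0.777·V_3 - 0.007692·V_2 - 0.7692·V_5 = 0
  0.8581·V_5 - 0.005556·V_1 - 0.08333·V_2 - 0.7692·V_3 = 0
Solving these 4 simultaneous equations (Gaussian elimination) gives:
  V_1 = 10.28 V, V_2 = 10.18 V, V_3 = 10.18 V, V_5 = 10.18 V
Part 1:
  Read off the nodal solution: V_1 = 10.28 V
Part 2:
  I_R3 = (V_2 - V_3)/R3 = (10.18 - 10.18)/130 = 0.00001239 A
  Magnitude: I_R3 = 0.00001239 A
Part 3:
  I_R6 = (V_2 - V_5)/R6 = (10.18 - 10.18)/12 = 0.00008964 A
  P_R6 = I_R6² × R6 = (0.00008964)² × 12 = 0.00000009643 W

Final answers:
1. V_1 = 10.28 V
2. I_R3 = 1.239e-05 A
3. P_R6 = 9.643e-08 W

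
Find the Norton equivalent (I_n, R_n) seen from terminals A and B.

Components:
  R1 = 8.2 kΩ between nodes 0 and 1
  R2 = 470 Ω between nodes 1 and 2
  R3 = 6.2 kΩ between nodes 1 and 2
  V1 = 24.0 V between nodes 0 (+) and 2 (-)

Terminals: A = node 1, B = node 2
Find the Thévenin equivalent first; then I_n = V_th/R_th and R_n = R_th.
Step 1 — V_th is the open-circuit voltage V_A - V_B (nothing connected across the terminals).
Nodal analysis, taking node 2 as the 0 V reference.
Source V1 fixes V_0 = 24 V.
KCL at each unknown node (sum of currents leaving = 0; resistances in Ω):
  Node 1: (V_1 - 24)/8200 + (V_1 - 0)/470 + (V_1 - 0)/6200 = 0
Collecting terms: 0.002411 × V_1 = 0.002927  =>  V_1 = 1.214 V
V_th = V_1 - V_2 = 1.214 - 0 = 1.214 V
Step 2 — R_th: zero the source — replace V1 by a short circuit (node 2 merges into node 0) — and find the resistance seen between A (node 1) and B (node 0).
Reduce the network between node 1 (A) and node 0 (B) by series/parallel combination:
  Rp1 = R1 ‖ R2 ‖ R3 (parallel, all between nodes 0 and 1) = 1/(1/8200 + 1/470 + 1/6200) = 414.8 Ω
R_th = 414.8 Ω
I_n = V_th/R_th = 1.214/414.8 = 0.002927 A, and R_n = R_th = 414.8 Ω

Final answer: I_n = 0.002927 A, R_n = 414.8 Ω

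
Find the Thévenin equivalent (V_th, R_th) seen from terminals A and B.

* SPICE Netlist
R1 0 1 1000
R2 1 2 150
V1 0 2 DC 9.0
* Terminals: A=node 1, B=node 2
Step 1 — V_th is the open-circuit voltage V_A - V_B (nothing connected across the terminals).
Nodal analysis, taking node 2 as the 0 V reference.
Source V1 fixes V_0 = 9 V.
KCL at each unknown node (sum of currents leaving = 0; resistances in Ω):
  Node 1: (V_1 - 9)/1000 + (V_1 - 0)/150 = 0
Collecting terms: 0.007667 × V_1 = 0.009  =>  V_1 = 1.174 V
V_th = V_1 - V_2 = 1.174 - 0 = 1.174 V
Step 2 — R_th: zero the source — replace V1 by a short circuit (node 2 merges into node 0) — and find the resistance seen between A (node 1) and B (node 0).
Reduce the network between node 1 (A) and node 0 (B) by series/parallel combination:
  Rp1 = R1 ‖ R2 (parallel, both between nodes 0 and 1) = 1/(1/1000 + 1/150) = 130.4 Ω
R_th = 130.4 Ω

Final answer: V_th = 1.174 V, R_th = 130.4 Ω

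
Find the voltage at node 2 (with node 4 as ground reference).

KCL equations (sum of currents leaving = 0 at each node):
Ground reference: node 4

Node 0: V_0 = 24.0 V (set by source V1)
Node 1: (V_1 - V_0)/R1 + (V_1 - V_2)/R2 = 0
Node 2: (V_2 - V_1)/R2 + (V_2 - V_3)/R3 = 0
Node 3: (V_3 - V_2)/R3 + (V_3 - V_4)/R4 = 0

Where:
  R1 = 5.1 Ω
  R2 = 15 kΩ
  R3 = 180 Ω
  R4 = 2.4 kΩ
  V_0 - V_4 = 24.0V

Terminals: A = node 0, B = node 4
Nodal analysis, taking node 4 as the 0 V reference.
Source V1 fixes V_0 = 24 V.
KCL at each unknown node (sum of currents leaving = 0; resistances in Ω):
  Node 1: (V_1 - 24)/5.1 + (V_1 - V_2)/15000 = 0
  Node 2: (V_2 - V_1)/15000 + (V_2 - V_3)/180 = 0
  Node 3: (V_3 - V_2)/180 + (V_3 - 0)/2400 = 0
Collecting terms (coefficients in siemens):
  0.1961·V_1 - 0.00006667·V_2 = 4.706
  0.005622·V_2 - 0.00006667·V_1 - 0.005556·V_3 = 0
  0.005972·V_3 - 0.005556·V_2 = 0
Solving these 3 simultaneous equations (Gaussian elimination) gives:
  V_1 = 23.99 V, V_2 = 3.521 V, V_3 = 3.276 V
The requested potential is V_2 = 3.521 V.

Final answer: V_2 = 3.521 V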